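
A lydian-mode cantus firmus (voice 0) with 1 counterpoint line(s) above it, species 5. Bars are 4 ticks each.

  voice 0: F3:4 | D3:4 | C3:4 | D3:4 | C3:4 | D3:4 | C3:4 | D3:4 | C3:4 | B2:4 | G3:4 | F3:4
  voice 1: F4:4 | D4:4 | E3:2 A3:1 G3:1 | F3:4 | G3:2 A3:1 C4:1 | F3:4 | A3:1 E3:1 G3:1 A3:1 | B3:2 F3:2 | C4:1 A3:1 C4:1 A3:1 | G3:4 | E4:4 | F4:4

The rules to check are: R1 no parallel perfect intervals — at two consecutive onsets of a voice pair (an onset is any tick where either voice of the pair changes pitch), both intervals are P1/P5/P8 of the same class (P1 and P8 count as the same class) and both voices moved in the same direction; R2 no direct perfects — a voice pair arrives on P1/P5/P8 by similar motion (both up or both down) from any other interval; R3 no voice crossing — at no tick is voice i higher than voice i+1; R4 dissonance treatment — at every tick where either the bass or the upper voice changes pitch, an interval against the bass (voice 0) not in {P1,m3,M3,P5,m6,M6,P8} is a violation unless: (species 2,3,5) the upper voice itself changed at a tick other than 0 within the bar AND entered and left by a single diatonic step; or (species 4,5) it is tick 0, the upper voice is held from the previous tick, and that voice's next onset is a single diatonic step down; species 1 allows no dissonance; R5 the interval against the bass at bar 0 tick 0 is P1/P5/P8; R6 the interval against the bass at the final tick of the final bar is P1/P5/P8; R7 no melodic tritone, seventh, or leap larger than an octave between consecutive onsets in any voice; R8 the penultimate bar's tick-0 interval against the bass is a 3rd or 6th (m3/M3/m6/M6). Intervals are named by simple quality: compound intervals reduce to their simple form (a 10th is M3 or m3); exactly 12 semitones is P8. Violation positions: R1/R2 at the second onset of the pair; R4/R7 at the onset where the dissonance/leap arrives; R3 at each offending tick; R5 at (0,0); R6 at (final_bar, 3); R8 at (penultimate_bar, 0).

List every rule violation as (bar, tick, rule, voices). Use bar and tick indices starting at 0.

(1, 0, R1, (0, 1))
(2, 0, R7, (1,))
(7, 2, R7, (1,))

bar 0: v0=F3 v1=F4 downbeat P8
bar 1: v0=D3 v1=D4 downbeat P8
bar 2: v0=C3 v1=E3 downbeat M3
bar 3: v0=D3 v1=F3 downbeat m3
bar 4: v0=C3 v1=G3 downbeat P5
bar 5: v0=D3 v1=F3 downbeat m3
bar 6: v0=C3 v1=A3 downbeat M6
bar 7: v0=D3 v1=B3 downbeat M6
bar 8: v0=C3 v1=C4 downbeat P8
bar 9: v0=B2 v1=G3 downbeat m6
bar 10: v0=G3 v1=E4 downbeat M6
bar 11: v0=F3 v1=F4 downbeat P8
  -> R1 @ bar 1 tick 0 v(0, 1): F3/F4 P8 -> D3/D4 P8 similar
  -> R7 @ bar 2 tick 0 v(1,): D4->E3 leap 10st
  -> R7 @ bar 7 tick 2 v(1,): B3->F3 leap 6st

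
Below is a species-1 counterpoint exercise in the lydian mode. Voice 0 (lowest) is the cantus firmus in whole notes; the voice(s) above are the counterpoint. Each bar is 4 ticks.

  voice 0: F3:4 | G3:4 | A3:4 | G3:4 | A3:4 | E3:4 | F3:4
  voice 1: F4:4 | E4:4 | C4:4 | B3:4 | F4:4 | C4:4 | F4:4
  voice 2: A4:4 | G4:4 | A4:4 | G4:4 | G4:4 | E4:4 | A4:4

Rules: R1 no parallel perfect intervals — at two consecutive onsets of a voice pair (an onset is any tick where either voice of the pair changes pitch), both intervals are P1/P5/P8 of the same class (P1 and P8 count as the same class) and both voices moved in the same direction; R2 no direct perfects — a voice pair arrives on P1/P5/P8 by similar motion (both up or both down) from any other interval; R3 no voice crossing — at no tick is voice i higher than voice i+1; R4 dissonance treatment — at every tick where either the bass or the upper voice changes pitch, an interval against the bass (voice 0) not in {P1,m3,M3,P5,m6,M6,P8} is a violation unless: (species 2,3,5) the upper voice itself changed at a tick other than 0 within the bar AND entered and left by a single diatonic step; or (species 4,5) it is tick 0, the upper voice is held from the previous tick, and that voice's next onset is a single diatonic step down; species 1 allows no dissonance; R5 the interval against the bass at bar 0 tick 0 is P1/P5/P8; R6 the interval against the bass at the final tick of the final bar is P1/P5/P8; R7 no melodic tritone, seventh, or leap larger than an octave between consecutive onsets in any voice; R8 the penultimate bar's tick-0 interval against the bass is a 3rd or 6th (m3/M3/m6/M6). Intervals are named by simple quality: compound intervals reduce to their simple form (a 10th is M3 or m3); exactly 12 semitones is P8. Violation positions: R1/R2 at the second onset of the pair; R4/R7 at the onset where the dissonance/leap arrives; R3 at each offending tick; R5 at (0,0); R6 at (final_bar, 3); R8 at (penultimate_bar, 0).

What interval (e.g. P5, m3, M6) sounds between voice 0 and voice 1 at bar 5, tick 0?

m6

voice 0=E3 voice 1=C4 -> m6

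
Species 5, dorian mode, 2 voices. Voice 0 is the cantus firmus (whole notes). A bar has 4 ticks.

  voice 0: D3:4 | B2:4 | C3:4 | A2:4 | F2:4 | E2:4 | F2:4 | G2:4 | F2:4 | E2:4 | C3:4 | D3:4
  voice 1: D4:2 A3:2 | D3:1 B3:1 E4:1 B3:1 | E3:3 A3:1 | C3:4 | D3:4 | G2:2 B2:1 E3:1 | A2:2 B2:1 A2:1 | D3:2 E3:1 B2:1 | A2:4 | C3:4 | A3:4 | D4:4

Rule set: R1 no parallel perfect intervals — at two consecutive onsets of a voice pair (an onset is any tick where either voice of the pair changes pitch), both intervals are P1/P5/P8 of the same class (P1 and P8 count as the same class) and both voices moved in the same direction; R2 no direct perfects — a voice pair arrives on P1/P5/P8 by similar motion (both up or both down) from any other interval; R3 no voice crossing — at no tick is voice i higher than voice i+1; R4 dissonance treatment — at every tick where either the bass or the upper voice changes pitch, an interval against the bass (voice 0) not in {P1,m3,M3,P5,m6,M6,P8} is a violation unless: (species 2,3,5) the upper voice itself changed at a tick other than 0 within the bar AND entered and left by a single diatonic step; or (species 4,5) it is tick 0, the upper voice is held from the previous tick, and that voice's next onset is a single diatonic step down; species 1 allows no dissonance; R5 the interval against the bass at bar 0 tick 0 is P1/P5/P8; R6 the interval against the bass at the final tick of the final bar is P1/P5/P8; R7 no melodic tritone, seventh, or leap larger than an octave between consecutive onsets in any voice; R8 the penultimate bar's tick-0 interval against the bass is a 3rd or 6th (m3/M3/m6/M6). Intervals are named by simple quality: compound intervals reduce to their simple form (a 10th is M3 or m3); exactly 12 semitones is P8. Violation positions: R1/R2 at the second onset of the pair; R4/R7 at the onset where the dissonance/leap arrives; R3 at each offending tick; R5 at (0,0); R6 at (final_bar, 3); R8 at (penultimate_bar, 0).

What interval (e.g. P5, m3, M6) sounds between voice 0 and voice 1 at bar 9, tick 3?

voice 0=E2 voice 1=C3 -> m6

m6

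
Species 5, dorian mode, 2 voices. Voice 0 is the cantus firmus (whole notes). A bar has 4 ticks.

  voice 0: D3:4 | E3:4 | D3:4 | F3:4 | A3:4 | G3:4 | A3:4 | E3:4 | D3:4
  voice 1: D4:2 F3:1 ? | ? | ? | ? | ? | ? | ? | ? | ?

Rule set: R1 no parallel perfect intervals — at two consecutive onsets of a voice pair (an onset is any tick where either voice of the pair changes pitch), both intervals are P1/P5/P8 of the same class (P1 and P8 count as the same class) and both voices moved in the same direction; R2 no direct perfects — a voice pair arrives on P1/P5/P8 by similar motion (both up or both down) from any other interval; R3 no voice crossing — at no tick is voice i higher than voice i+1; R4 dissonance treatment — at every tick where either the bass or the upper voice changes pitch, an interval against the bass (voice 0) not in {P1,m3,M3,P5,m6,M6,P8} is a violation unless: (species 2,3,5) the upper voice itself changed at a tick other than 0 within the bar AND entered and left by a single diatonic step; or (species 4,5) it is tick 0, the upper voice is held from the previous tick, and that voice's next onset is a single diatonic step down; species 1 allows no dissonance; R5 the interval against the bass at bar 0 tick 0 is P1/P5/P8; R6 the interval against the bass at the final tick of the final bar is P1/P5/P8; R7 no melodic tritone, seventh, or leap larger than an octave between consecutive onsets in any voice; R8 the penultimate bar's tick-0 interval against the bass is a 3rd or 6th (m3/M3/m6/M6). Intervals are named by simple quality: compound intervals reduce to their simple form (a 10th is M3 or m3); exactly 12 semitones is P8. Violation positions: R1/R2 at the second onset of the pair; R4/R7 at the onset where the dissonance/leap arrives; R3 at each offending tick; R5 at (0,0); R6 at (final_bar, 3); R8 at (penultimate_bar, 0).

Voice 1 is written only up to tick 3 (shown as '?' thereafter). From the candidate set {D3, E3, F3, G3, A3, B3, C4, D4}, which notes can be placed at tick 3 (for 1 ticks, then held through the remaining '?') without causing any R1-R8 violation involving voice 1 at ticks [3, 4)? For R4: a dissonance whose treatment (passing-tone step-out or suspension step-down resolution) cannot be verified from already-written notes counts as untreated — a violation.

{A3, D3, D4, F3}

D3: legal
E3: violates R4
F3: legal
G3: violates R4
A3: legal
B3: violates R7
C4: violates R4
D4: legal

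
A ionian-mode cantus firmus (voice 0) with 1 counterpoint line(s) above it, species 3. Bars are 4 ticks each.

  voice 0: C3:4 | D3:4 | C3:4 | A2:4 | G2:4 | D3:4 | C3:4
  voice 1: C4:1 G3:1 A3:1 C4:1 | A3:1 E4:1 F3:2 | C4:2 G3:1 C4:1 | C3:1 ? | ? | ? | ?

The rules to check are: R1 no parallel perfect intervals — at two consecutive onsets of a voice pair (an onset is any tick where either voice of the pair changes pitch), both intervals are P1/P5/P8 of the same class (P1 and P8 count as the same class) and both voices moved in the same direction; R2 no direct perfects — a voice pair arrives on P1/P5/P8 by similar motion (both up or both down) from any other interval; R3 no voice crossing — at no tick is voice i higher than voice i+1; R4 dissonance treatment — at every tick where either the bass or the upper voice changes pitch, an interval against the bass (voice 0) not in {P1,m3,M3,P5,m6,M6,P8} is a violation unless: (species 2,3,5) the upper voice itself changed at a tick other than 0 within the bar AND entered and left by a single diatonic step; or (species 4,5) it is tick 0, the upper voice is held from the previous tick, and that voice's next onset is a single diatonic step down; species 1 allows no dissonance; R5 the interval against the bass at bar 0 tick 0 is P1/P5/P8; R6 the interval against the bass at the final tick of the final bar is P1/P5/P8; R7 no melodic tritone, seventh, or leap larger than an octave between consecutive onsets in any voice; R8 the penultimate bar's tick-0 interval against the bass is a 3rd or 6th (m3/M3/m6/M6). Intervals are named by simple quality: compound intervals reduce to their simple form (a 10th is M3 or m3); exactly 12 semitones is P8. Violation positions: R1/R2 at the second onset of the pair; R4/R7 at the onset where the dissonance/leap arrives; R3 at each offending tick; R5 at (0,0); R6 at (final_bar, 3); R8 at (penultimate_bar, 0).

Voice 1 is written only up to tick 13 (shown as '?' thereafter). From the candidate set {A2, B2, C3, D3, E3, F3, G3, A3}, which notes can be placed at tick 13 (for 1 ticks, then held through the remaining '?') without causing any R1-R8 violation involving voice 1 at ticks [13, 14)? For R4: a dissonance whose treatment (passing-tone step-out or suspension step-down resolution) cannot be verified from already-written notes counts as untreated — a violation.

{A2, A3, C3, E3, F3}

A2: legal
B2: violates R4
C3: legal
D3: violates R4
E3: legal
F3: legal
G3: violates R4
A3: legal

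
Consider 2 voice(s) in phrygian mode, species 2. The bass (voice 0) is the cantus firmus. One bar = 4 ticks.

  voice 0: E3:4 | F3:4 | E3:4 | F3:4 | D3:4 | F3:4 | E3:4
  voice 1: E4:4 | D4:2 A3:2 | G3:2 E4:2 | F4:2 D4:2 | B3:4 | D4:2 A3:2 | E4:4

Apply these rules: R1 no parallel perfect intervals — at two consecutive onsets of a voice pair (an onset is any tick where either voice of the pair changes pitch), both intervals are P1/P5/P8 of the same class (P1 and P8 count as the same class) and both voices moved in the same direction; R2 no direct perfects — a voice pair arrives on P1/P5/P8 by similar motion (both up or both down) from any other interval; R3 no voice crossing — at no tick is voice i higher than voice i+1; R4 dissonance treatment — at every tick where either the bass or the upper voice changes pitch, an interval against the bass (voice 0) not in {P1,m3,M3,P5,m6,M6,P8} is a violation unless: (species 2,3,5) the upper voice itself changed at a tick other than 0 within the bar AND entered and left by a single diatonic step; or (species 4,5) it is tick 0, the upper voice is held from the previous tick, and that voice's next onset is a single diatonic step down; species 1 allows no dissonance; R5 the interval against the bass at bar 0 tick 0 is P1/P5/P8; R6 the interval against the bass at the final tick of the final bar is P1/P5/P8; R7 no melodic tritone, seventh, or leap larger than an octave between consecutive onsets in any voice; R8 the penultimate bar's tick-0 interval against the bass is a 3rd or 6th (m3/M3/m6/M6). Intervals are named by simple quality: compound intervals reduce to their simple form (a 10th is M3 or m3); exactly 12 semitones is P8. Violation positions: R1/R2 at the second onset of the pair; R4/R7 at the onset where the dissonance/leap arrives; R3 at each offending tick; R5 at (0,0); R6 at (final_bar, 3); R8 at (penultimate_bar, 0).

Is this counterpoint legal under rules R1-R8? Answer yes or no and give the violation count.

No (1 violations)

bar 0: v0=E3 v1=E4 (P8)
bar 1: v0=F3 v1=D4 (M6)
bar 2: v0=E3 v1=G3 (m3)
bar 3: v0=F3 v1=F4 (P8)
bar 4: v0=D3 v1=B3 (M6)
bar 5: v0=F3 v1=D4 (M6)
bar 6: v0=E3 v1=E4 (P8)
  R1 @ bar3.0: E3/E4 P8 -> F3/F4 P8 similar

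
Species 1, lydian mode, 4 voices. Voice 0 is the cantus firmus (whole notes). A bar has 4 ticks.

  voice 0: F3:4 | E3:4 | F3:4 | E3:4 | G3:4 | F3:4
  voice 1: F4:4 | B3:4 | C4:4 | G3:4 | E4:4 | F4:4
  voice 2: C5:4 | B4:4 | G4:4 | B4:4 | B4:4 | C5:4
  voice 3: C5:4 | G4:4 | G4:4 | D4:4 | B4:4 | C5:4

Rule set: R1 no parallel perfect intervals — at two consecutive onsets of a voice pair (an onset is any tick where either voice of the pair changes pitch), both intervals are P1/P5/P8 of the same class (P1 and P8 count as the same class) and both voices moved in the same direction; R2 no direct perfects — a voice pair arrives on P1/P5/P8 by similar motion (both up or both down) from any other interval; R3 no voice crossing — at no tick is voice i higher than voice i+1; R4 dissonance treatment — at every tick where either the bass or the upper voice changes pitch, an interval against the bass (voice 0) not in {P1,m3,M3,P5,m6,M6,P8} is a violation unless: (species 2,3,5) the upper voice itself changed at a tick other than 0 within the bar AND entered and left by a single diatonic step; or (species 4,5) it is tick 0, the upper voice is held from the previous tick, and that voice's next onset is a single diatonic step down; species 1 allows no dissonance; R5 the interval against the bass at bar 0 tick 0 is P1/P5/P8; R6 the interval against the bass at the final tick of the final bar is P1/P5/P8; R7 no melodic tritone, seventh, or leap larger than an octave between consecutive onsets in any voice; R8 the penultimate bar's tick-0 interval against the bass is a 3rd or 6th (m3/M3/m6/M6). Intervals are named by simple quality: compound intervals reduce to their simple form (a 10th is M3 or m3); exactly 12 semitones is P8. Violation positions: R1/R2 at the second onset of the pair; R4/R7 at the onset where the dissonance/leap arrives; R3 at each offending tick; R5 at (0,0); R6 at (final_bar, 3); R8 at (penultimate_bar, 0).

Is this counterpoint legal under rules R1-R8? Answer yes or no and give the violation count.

bar 0: v0=F3 v1=F4 v2=C5 v3=C5 (P5)
bar 1: v0=E3 v1=B3 v2=B4 v3=G4 (m3)
bar 2: v0=F3 v1=C4 v2=G4 v3=G4 (M2)
bar 3: v0=E3 v1=G3 v2=B4 v3=D4 (m7)
bar 4: v0=G3 v1=E4 v2=B4 v3=B4 (M3)
bar 5: v0=F3 v1=F4 v2=C5 v3=C5 (P5)
  R1 @ bar1.0: F3/C5 P5 -> E3/B4 P5 similar
  R2 @ bar1.0: F3/F4 P8 -> E3/B3 P5 similar
  R2 @ bar1.0: F4/C5 P5 -> B3/B4 P8 similar
  R3 @ bar1.0: B4 above G4
  R7 @ bar1.0: F4->B3 leap 6st
  R3 @ bar1.1: B4 above G4
  R3 @ bar1.2: B4 above G4
  R3 @ bar1.3: B4 above G4
  R1 @ bar2.0: E3/B3 P5 -> F3/C4 P5 similar
  R4 @ bar2.0: F3/G4 M2 untreated
  R4 @ bar2.0: F3/G4 M2 untreated
  R1 @ bar3.0: C4/G4 P5 -> G3/D4 P5 similar
  R3 @ bar3.0: B4 above D4
  R4 @ bar3.0: E3/D4 m7 untreated
  R3 @ bar3.1: B4 above D4
  R3 @ bar3.2: B4 above D4
  R3 @ bar3.3: B4 above D4
  R1 @ bar4.0: G3/D4 P5 -> E4/B4 P5 similar
  R1 @ bar5.0: E4/B4 P5 -> F4/C5 P5 similar
  R1 @ bar5.0: E4/B4 P5 -> F4/C5 P5 similar
  R1 @ bar5.0: B4/B4 P1 -> C5/C5 P1 similar

No (21 violations)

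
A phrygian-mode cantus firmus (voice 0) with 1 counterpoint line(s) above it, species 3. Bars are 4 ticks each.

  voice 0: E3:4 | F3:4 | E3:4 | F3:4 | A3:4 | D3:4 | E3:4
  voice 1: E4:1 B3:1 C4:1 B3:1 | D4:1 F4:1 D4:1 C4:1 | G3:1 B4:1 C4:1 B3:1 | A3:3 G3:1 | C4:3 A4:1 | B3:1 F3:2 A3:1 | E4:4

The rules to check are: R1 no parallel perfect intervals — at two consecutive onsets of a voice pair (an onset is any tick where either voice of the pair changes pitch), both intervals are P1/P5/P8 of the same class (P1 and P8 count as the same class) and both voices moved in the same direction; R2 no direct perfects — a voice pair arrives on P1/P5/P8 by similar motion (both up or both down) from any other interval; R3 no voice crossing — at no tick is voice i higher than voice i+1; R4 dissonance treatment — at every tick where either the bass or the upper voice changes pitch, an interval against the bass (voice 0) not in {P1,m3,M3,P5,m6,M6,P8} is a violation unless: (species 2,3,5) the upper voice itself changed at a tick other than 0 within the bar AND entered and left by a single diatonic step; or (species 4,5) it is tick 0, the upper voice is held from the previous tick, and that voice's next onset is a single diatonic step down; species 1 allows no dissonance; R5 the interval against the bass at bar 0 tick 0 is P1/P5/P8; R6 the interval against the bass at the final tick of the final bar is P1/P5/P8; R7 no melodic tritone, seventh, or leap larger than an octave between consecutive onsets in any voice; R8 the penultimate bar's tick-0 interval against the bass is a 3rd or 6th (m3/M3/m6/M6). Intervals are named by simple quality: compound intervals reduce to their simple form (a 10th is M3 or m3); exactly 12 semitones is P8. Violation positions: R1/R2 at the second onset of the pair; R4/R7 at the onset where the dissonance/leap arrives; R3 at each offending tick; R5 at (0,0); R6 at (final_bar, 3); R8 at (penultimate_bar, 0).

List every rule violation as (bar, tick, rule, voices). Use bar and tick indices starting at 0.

(2, 1, R7, (1,))
(2, 2, R7, (1,))
(3, 3, R4, (0, 1))
(5, 0, R7, (1,))
(5, 1, R7, (1,))
(6, 0, R2, (0, 1))

bar 0: v0=E3 v1=E4 downbeat P8
bar 1: v0=F3 v1=D4 downbeat M6
bar 2: v0=E3 v1=G3 downbeat m3
bar 3: v0=F3 v1=A3 downbeat M3
bar 4: v0=A3 v1=C4 downbeat m3
bar 5: v0=D3 v1=B3 downbeat M6
bar 6: v0=E3 v1=E4 downbeat P8
  -> R7 @ bar 2 tick 1 v(1,): G3->B4 leap 16st
  -> R7 @ bar 2 tick 2 v(1,): B4->C4 leap 11st
  -> R4 @ bar 3 tick 3 v(0, 1): F3/G3 M2 untreated
  -> R7 @ bar 5 tick 0 v(1,): A4->B3 leap 10st
  -> R7 @ bar 5 tick 1 v(1,): B3->F3 leap 6st
  -> R2 @ bar 6 tick 0 v(0, 1): D3/A3 P5 -> E3/E4 P8 similar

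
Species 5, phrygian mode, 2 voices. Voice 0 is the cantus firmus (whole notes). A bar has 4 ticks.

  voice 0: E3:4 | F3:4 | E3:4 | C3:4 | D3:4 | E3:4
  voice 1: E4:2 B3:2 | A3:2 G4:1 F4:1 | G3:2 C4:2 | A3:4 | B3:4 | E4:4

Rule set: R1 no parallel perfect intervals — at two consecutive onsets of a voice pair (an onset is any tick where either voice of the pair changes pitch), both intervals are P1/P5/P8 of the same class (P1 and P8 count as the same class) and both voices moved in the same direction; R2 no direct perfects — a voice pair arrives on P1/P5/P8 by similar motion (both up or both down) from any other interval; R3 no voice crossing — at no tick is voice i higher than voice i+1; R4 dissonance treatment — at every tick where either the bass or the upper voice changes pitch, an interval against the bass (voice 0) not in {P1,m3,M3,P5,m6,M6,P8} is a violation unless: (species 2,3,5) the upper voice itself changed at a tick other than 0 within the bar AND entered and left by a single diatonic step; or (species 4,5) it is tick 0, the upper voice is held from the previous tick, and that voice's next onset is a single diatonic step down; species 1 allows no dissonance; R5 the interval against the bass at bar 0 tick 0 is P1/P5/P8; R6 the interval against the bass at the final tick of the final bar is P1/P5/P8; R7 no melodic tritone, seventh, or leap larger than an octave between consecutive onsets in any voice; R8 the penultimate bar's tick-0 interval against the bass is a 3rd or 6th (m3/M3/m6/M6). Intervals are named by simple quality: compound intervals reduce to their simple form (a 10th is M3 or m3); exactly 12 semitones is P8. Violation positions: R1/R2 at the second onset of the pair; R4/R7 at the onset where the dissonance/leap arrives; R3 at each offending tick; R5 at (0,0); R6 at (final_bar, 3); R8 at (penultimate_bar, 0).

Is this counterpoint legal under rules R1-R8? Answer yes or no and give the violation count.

No (4 violations)

bar 0: v0=E3 v1=E4 (P8)
bar 1: v0=F3 v1=A3 (M3)
bar 2: v0=E3 v1=G3 (m3)
bar 3: v0=C3 v1=A3 (M6)
bar 4: v0=D3 v1=B3 (M6)
bar 5: v0=E3 v1=E4 (P8)
  R4 @ bar1.2: F3/G4 M2 untreated
  R7 @ bar1.2: A3->G4 leap 10st
  R7 @ bar2.0: F4->G3 leap 10st
  R2 @ bar5.0: D3/B3 M6 -> E3/E4 P8 similar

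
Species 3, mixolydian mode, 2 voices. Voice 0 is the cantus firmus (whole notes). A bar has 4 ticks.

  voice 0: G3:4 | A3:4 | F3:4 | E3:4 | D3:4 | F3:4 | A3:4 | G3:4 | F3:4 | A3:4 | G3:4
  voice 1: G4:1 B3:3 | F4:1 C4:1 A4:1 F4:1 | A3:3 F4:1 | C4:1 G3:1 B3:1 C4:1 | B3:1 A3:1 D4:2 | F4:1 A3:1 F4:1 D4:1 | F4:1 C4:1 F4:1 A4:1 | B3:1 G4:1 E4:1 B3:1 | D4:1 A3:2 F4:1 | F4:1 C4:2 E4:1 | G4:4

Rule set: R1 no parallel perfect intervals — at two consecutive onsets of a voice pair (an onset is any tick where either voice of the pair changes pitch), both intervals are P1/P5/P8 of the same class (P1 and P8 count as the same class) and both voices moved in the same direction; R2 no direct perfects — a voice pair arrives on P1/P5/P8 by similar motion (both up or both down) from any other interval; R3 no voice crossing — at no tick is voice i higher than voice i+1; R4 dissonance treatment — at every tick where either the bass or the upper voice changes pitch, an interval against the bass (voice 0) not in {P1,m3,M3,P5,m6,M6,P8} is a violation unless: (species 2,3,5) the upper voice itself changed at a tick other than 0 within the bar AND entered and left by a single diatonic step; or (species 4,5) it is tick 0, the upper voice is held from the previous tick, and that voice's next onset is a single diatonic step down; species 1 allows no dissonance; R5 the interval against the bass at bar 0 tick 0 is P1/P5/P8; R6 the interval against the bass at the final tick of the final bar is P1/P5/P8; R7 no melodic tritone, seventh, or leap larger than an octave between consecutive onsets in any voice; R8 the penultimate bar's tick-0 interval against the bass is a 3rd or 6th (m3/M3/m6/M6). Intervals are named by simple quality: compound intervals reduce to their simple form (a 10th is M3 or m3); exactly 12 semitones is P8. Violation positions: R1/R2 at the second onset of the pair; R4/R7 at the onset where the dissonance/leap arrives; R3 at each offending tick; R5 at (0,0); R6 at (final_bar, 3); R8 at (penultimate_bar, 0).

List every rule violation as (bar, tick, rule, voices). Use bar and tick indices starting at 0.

(1, 0, R7, (1,))
(5, 0, R1, (0, 1))
(7, 0, R7, (1,))

bar 0: v0=G3 v1=G4 downbeat P8
bar 1: v0=A3 v1=F4 downbeat m6
bar 2: v0=F3 v1=A3 downbeat M3
bar 3: v0=E3 v1=C4 downbeat m6
bar 4: v0=D3 v1=B3 downbeat M6
bar 5: v0=F3 v1=F4 downbeat P8
bar 6: v0=A3 v1=F4 downbeat m6
bar 7: v0=G3 v1=B3 downbeat M3
bar 8: v0=F3 v1=D4 downbeat M6
bar 9: v0=A3 v1=F4 downbeat m6
bar 10: v0=G3 v1=G4 downbeat P8
  -> R7 @ bar 1 tick 0 v(1,): B3->F4 leap 6st
  -> R1 @ bar 5 tick 0 v(0, 1): D3/D4 P8 -> F3/F4 P8 similar
  -> R7 @ bar 7 tick 0 v(1,): A4->B3 leap 10st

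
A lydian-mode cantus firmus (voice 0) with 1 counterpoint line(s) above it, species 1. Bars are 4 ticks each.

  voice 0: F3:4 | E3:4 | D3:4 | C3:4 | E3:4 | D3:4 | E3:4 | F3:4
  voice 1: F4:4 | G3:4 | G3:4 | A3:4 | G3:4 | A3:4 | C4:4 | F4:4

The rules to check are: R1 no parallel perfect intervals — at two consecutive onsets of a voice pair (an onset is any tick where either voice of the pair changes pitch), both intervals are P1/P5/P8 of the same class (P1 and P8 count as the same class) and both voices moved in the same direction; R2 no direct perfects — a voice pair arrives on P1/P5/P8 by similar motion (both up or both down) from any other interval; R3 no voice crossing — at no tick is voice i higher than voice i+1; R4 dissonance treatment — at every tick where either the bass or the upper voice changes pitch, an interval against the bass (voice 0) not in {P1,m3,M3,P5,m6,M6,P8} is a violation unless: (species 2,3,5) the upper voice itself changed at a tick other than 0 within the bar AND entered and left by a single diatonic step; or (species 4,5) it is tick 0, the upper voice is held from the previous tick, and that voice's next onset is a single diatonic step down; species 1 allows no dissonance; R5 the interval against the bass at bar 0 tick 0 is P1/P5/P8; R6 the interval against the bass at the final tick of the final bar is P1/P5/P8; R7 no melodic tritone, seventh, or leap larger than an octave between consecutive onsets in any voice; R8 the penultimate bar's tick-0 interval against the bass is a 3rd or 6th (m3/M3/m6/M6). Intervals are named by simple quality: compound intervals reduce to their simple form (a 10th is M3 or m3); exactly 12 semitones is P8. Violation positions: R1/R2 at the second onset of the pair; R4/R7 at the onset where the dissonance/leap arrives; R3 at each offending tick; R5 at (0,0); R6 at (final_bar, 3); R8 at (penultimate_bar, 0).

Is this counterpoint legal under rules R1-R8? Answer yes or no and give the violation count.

No (3 violations)

bar 0: v0=F3 v1=F4 (P8)
bar 1: v0=E3 v1=G3 (m3)
bar 2: v0=D3 v1=G3 (P4)
bar 3: v0=C3 v1=A3 (M6)
bar 4: v0=E3 v1=G3 (m3)
bar 5: v0=D3 v1=A3 (P5)
bar 6: v0=E3 v1=C4 (m6)
bar 7: v0=F3 v1=F4 (P8)
  R7 @ bar1.0: F4->G3 leap 10st
  R4 @ bar2.0: D3/G3 P4 untreated
  R2 @ bar7.0: E3/C4 m6 -> F3/F4 P8 similar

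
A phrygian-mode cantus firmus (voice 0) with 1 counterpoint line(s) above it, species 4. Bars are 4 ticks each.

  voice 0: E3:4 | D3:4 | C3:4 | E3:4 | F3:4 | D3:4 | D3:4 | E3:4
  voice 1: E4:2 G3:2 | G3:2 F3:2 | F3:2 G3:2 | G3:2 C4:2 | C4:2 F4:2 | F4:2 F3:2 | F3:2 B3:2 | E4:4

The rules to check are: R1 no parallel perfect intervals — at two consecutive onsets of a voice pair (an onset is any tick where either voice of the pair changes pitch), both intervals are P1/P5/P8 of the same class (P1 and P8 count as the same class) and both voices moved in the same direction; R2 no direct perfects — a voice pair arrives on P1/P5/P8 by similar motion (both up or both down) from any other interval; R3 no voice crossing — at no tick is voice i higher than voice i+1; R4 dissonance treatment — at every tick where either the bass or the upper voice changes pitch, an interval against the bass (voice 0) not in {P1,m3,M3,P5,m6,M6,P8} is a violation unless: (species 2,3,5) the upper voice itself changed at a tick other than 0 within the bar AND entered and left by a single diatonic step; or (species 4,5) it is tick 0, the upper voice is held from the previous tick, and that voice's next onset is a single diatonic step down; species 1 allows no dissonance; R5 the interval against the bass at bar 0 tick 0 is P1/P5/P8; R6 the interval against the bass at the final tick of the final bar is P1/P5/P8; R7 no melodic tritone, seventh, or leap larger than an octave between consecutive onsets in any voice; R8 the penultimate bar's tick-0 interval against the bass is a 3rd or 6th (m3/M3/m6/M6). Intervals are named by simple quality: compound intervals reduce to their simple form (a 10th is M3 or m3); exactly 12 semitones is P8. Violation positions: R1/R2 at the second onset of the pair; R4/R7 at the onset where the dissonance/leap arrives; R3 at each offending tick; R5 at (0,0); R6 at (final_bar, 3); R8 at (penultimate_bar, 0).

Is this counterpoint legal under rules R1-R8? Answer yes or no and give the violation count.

No (3 violations)

bar 0: v0=E3 v1=E4 (P8)
bar 1: v0=D3 v1=G3 (P4)
bar 2: v0=C3 v1=F3 (P4)
bar 3: v0=E3 v1=G3 (m3)
bar 4: v0=F3 v1=C4 (P5)
bar 5: v0=D3 v1=F4 (m3)
bar 6: v0=D3 v1=F3 (m3)
bar 7: v0=E3 v1=E4 (P8)
  R4 @ bar2.0: C3/F3 P4 untreated
  R7 @ bar6.2: F3->B3 leap 6st
  R2 @ bar7.0: D3/B3 M6 -> E3/E4 P8 similar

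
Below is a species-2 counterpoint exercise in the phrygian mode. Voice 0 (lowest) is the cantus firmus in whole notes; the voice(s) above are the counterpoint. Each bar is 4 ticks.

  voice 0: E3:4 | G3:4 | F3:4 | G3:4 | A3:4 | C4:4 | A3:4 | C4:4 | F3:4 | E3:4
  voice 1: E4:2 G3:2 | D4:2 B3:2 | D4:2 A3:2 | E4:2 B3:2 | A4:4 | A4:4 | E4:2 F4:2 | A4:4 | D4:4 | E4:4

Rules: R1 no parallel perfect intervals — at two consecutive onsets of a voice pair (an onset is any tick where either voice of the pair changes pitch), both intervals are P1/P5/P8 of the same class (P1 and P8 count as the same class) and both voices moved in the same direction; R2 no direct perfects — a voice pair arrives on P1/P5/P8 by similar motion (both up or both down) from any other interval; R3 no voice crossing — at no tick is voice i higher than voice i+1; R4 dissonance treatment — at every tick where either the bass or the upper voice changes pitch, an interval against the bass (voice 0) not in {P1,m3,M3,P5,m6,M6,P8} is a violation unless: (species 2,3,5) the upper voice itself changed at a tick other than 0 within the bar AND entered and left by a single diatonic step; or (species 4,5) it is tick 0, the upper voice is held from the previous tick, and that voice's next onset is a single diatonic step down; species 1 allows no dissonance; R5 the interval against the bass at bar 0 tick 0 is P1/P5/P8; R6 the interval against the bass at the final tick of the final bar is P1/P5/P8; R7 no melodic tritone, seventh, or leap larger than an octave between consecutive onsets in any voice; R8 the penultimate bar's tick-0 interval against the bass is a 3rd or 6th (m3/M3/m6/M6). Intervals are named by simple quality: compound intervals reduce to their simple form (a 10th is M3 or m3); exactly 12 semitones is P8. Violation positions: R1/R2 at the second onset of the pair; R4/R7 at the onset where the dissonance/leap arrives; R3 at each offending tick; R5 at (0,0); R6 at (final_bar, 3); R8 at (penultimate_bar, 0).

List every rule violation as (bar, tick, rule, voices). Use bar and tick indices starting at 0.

bar 0: v0=E3 v1=E4 downbeat P8
bar 1: v0=G3 v1=D4 downbeat P5
bar 2: v0=F3 v1=D4 downbeat M6
bar 3: v0=G3 v1=E4 downbeat M6
bar 4: v0=A3 v1=A4 downbeat P8
bar 5: v0=C4 v1=A4 downbeat M6
bar 6: v0=A3 v1=E4 downbeat P5
bar 7: v0=C4 v1=A4 downbeat M6
bar 8: v0=F3 v1=D4 downbeat M6
bar 9: v0=E3 v1=E4 downbeat P8
  -> R2 @ bar 1 tick 0 v(0, 1): E3/G3 m3 -> G3/D4 P5 similar
  -> R2 @ bar 4 tick 0 v(0, 1): G3/B3 M3 -> A3/A4 P8 similar
  -> R7 @ bar 4 tick 0 v(1,): B3->A4 leap 10st
  -> R2 @ bar 6 tick 0 v(0, 1): C4/A4 M6 -> A3/E4 P5 similar

(1, 0, R2, (0, 1))
(4, 0, R2, (0, 1))
(4, 0, R7, (1,))
(6, 0, R2, (0, 1))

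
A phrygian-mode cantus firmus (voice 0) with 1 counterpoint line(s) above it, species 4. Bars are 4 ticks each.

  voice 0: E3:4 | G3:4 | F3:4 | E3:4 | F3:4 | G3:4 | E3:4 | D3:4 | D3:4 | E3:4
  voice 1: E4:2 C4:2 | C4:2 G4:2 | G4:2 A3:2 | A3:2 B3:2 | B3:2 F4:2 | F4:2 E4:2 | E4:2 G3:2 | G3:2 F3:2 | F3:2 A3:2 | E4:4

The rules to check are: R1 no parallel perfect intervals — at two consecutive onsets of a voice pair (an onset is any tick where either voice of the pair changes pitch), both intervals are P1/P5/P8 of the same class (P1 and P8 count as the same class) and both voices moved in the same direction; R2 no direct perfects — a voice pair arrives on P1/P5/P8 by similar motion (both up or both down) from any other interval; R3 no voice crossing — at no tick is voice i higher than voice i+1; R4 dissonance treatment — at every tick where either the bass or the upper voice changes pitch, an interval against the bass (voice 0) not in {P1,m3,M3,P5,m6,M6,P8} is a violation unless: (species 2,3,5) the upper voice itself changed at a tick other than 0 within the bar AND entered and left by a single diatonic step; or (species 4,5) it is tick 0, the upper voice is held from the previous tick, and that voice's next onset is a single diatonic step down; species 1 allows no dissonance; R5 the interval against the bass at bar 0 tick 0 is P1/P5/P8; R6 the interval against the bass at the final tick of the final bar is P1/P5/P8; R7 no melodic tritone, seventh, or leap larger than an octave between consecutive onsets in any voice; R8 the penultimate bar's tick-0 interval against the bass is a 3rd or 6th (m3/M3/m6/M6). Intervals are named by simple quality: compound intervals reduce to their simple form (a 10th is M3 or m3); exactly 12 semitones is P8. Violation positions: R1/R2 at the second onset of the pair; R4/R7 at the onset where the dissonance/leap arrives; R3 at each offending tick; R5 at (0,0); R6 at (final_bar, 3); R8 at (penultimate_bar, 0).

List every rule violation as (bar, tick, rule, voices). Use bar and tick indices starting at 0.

(1, 0, R4, (0, 1))
(2, 0, R4, (0, 1))
(2, 2, R7, (1,))
(3, 0, R4, (0, 1))
(4, 0, R4, (0, 1))
(4, 2, R7, (1,))
(9, 0, R2, (0, 1))

bar 0: v0=E3 v1=E4 downbeat P8
bar 1: v0=G3 v1=C4 downbeat P4
bar 2: v0=F3 v1=G4 downbeat M2
bar 3: v0=E3 v1=A3 downbeat P4
bar 4: v0=F3 v1=B3 downbeat TT
bar 5: v0=G3 v1=F4 downbeat m7
bar 6: v0=E3 v1=E4 downbeat P8
bar 7: v0=D3 v1=G3 downbeat P4
bar 8: v0=D3 v1=F3 downbeat m3
bar 9: v0=E3 v1=E4 downbeat P8
  -> R4 @ bar 1 tick 0 v(0, 1): G3/C4 P4 untreated
  -> R4 @ bar 2 tick 0 v(0, 1): F3/G4 M2 untreated
  -> R7 @ bar 2 tick 2 v(1,): G4->A3 leap 10st
  -> R4 @ bar 3 tick 0 v(0, 1): E3/A3 P4 untreated
  -> R4 @ bar 4 tick 0 v(0, 1): F3/B3 TT untreated
  -> R7 @ bar 4 tick 2 v(1,): B3->F4 leap 6st
  -> R2 @ bar 9 tick 0 v(0, 1): D3/A3 P5 -> E3/E4 P8 similar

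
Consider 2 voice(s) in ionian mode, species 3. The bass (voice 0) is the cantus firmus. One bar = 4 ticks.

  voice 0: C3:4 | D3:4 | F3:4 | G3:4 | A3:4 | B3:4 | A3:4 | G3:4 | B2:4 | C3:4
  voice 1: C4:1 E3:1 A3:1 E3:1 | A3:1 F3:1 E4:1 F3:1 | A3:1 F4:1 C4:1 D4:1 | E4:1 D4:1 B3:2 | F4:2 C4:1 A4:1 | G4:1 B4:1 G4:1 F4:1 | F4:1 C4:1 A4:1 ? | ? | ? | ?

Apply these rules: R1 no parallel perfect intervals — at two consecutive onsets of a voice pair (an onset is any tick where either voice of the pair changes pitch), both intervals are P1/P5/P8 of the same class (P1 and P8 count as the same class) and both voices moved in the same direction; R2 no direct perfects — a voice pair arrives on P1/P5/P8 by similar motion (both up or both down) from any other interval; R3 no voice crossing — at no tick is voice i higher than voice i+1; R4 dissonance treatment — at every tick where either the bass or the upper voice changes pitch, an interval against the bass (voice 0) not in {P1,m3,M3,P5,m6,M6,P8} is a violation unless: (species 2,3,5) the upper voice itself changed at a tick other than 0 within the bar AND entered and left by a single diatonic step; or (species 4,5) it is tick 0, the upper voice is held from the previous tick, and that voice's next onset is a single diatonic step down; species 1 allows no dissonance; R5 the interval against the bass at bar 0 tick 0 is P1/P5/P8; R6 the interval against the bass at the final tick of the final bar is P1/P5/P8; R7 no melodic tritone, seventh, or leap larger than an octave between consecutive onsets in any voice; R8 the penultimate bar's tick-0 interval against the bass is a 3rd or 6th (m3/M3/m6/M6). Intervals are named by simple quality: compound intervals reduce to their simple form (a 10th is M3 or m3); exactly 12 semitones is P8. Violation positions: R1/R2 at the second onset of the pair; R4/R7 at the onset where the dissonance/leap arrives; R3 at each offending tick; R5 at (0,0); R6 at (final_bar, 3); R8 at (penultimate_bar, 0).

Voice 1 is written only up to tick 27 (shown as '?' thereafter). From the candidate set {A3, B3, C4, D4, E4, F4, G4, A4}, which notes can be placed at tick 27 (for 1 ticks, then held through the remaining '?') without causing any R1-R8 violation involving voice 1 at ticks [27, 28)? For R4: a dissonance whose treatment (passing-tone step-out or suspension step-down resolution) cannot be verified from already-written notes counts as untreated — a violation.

A3: legal
B3: violates R4,R7
C4: legal
D4: violates R4
E4: legal
F4: legal
G4: violates R4
A4: legal

{A3, A4, C4, E4, F4}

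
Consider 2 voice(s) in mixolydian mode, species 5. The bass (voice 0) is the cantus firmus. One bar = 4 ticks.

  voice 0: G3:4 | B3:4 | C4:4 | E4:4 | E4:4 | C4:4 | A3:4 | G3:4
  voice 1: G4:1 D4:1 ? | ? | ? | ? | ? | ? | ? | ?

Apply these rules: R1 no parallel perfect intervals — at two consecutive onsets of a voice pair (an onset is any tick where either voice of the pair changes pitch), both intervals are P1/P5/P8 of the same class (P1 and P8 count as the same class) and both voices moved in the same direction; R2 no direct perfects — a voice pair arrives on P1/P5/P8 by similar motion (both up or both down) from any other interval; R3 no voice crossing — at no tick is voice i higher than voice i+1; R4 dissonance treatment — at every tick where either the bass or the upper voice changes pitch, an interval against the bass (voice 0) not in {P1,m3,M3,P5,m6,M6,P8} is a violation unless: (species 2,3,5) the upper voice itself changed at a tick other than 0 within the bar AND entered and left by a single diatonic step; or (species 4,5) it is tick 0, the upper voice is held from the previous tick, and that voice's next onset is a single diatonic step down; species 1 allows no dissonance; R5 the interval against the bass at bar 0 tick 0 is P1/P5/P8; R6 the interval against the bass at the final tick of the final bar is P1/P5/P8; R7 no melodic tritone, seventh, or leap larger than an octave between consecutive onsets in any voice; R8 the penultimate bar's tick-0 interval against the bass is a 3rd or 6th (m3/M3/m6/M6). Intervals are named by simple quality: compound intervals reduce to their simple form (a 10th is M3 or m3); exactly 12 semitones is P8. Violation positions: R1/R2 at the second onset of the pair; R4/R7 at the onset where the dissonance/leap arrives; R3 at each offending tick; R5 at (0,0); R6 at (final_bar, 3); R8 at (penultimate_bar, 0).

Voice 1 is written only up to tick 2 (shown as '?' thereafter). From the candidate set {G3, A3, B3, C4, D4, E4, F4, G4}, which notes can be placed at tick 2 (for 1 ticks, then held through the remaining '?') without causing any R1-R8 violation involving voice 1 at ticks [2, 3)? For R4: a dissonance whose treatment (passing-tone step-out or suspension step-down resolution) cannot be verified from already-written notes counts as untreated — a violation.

{B3, D4, E4, G3, G4}

G3: legal
A3: violates R4
B3: legal
C4: violates R4
D4: legal
E4: legal
F4: violates R4
G4: legal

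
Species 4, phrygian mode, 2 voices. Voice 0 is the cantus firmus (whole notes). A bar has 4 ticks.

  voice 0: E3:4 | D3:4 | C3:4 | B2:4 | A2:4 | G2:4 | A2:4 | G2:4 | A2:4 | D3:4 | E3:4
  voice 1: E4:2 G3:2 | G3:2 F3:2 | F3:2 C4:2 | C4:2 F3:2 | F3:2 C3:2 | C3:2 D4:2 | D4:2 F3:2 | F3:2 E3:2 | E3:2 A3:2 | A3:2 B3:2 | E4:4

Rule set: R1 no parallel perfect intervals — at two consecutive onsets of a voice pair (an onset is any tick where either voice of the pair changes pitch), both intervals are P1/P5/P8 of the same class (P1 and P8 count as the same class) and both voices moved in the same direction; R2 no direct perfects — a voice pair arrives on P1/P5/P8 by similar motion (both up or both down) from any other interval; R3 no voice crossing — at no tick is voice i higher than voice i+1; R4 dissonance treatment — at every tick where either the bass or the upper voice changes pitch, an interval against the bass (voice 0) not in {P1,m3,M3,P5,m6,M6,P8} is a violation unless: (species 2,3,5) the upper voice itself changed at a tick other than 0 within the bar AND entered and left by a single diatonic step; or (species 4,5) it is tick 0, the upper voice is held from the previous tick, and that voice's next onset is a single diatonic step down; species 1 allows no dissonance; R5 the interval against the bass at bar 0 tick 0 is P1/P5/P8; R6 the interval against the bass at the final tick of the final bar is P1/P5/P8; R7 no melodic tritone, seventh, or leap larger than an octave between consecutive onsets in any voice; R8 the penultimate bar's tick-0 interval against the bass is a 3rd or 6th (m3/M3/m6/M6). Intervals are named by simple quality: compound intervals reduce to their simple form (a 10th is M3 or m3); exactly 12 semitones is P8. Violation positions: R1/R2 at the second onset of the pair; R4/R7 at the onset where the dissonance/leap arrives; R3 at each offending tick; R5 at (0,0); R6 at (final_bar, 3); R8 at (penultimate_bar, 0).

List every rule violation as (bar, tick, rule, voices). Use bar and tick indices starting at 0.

(2, 0, R4, (0, 1))
(3, 0, R4, (0, 1))
(3, 2, R4, (0, 1))
(5, 0, R4, (0, 1))
(5, 2, R7, (1,))
(6, 0, R4, (0, 1))
(9, 0, R8, (0, 1))
(10, 0, R2, (0, 1))

bar 0: v0=E3 v1=E4 downbeat P8
bar 1: v0=D3 v1=G3 downbeat P4
bar 2: v0=C3 v1=F3 downbeat P4
bar 3: v0=B2 v1=C4 downbeat m2
bar 4: v0=A2 v1=F3 downbeat m6
bar 5: v0=G2 v1=C3 downbeat P4
bar 6: v0=A2 v1=D4 downbeat P4
bar 7: v0=G2 v1=F3 downbeat m7
bar 8: v0=A2 v1=E3 downbeat P5
bar 9: v0=D3 v1=A3 downbeat P5
bar 10: v0=E3 v1=E4 downbeat P8
  -> R4 @ bar 2 tick 0 v(0, 1): C3/F3 P4 untreated
  -> R4 @ bar 3 tick 0 v(0, 1): B2/C4 m2 untreated
  -> R4 @ bar 3 tick 2 v(0, 1): B2/F3 TT untreated
  -> R4 @ bar 5 tick 0 v(0, 1): G2/C3 P4 untreated
  -> R7 @ bar 5 tick 2 v(1,): C3->D4 leap 14st
  -> R4 @ bar 6 tick 0 v(0, 1): A2/D4 P4 untreated
  -> R8 @ bar 9 tick 0 v(0, 1): penult P5 not 3rd/6th
  -> R2 @ bar 10 tick 0 v(0, 1): D3/B3 M6 -> E3/E4 P8 similar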